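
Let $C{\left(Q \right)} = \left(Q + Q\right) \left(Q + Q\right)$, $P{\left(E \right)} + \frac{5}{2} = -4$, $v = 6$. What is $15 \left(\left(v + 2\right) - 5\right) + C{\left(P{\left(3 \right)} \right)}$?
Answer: $214$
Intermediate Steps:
$P{\left(E \right)} = - \frac{13}{2}$ ($P{\left(E \right)} = - \frac{5}{2} - 4 = - \frac{13}{2}$)
$C{\left(Q \right)} = 4 Q^{2}$ ($C{\left(Q \right)} = 2 Q 2 Q = 4 Q^{2}$)
$15 \left(\left(v + 2\right) - 5\right) + C{\left(P{\left(3 \right)} \right)} = 15 \left(\left(6 + 2\right) - 5\right) + 4 \left(- \frac{13}{2}\right)^{2} = 15 \left(8 - 5\right) + 4 \cdot \frac{169}{4} = 15 \cdot 3 + 169 = 45 + 169 = 214$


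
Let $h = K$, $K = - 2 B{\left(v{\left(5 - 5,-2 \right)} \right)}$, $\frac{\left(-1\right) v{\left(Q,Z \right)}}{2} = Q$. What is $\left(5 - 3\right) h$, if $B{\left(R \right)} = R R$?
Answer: $0$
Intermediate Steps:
$v{\left(Q,Z \right)} = - 2 Q$
$B{\left(R \right)} = R^{2}$
$K = 0$ ($K = - 2 \left(- 2 \left(5 - 5\right)\right)^{2} = - 2 \left(\left(-2\right) 0\right)^{2} = - 2 \cdot 0^{2} = \left(-2\right) 0 = 0$)
$h = 0$
$\left(5 - 3\right) h = \left(5 - 3\right) 0 = 2 \cdot 0 = 0$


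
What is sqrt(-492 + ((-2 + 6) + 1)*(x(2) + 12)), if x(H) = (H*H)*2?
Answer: 14*I*sqrt(2) ≈ 19.799*I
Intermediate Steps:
x(H) = 2*H**2 (x(H) = H**2*2 = 2*H**2)
sqrt(-492 + ((-2 + 6) + 1)*(x(2) + 12)) = sqrt(-492 + ((-2 + 6) + 1)*(2*2**2 + 12)) = sqrt(-492 + (4 + 1)*(2*4 + 12)) = sqrt(-492 + 5*(8 + 12)) = sqrt(-492 + 5*20) = sqrt(-492 + 100) = sqrt(-392) = 14*I*sqrt(2)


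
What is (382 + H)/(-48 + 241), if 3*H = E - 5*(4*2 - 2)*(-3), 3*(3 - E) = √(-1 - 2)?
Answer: 413/193 - I*√3/1737 ≈ 2.1399 - 0.00099715*I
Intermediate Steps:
E = 3 - I*√3/3 (E = 3 - √(-1 - 2)/3 = 3 - I*√3/3 ≈ 3.0 - 0.57735*I)
H = 31 - I*√3/9 (H = ((3 - I*√3/3) - 5*(4*2 - 2)*(-3))/3 = ((3 - I*√3/3) - 5*(8 - 2)*(-3))/3 = ((3 - I*√3/3) - 30*(-3))/3 = ((3 - I*√3/3) - 5*(-18))/3 = ((3 - I*√3/3) + 90)/3 = (93 - I*√3/3)/3 = 31 - I*√3/9 ≈ 31.0 - 0.19245*I)
(382 + H)/(-48 + 241) = (382 + (31 - I*√3/9))/(-48 + 241) = (413 - I*√3/9)/193 = (413 - I*√3/9)*(1/193) = 413/193 - I*√3/1737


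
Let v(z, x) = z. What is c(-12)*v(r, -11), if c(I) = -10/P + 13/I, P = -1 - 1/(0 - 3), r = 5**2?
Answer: 4175/12 ≈ 347.92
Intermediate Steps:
r = 25
P = -2/3 (P = -1 - 1/(-3) = -1 - 1/3*(-1) = -1 + 1/3 = -2/3 ≈ -0.66667)
c(I) = 15 + 13/I (c(I) = -10/(-2/3) + 13/I = -10*(-3/2) + 13/I = 15 + 13/I)
c(-12)*v(r, -11) = (15 + 13/(-12))*25 = (15 + 13*(-1/12))*25 = (15 - 13/12)*25 = (167/12)*25 = 4175/12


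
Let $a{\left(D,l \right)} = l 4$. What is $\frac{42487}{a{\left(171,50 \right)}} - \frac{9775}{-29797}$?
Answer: $\frac{1267940139}{5959400} \approx 212.76$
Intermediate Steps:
$a{\left(D,l \right)} = 4 l$
$\frac{42487}{a{\left(171,50 \right)}} - \frac{9775}{-29797} = \frac{42487}{4 \cdot 50} - \frac{9775}{-29797} = \frac{42487}{200} - - \frac{9775}{29797} = 42487 \cdot \frac{1}{200} + \frac{9775}{29797} = \frac{42487}{200} + \frac{9775}{29797} = \frac{1267940139}{5959400}$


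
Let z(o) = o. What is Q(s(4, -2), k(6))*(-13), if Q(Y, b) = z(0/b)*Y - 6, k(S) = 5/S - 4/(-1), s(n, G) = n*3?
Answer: 78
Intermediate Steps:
s(n, G) = 3*n
k(S) = 4 + 5/S (k(S) = 5/S - 4*(-1) = 5/S + 4 = 4 + 5/S)
Q(Y, b) = -6 (Q(Y, b) = (0/b)*Y - 6 = 0*Y - 6 = 0 - 6 = -6)
Q(s(4, -2), k(6))*(-13) = -6*(-13) = 78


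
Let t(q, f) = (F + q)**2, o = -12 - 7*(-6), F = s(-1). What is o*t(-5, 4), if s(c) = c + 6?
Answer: 0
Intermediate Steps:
s(c) = 6 + c
F = 5 (F = 6 - 1 = 5)
o = 30 (o = -12 + 42 = 30)
t(q, f) = (5 + q)**2
o*t(-5, 4) = 30*(5 - 5)**2 = 30*0**2 = 30*0 = 0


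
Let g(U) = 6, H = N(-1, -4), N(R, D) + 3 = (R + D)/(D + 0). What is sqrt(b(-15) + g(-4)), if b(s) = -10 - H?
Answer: 3*I/2 ≈ 1.5*I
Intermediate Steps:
N(R, D) = -3 + (D + R)/D (N(R, D) = -3 + (R + D)/(D + 0) = -3 + (D + R)/D)
H = -7/4 (H = -2 - 1/(-4) = -2 - 1*(-1/4) = -2 + 1/4 = -7/4 ≈ -1.7500)
b(s) = -33/4 (b(s) = -10 - 1*(-7/4) = -10 + 7/4 = -33/4)
sqrt(b(-15) + g(-4)) = sqrt(-33/4 + 6) = sqrt(-9/4) = 3*I/2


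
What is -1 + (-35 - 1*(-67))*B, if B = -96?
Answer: -3073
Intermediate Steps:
-1 + (-35 - 1*(-67))*B = -1 + (-35 - 1*(-67))*(-96) = -1 + (-35 + 67)*(-96) = -1 + 32*(-96) = -1 - 3072 = -3073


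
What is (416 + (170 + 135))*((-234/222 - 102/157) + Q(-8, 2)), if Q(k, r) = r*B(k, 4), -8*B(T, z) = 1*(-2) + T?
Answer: 6669971/11618 ≈ 574.11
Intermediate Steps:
B(T, z) = ¼ - T/8 (B(T, z) = -(1*(-2) + T)/8 = -(-2 + T)/8 = ¼ - T/8)
Q(k, r) = r*(¼ - k/8)
(416 + (170 + 135))*((-234/222 - 102/157) + Q(-8, 2)) = (416 + (170 + 135))*((-234/222 - 102/157) + (⅛)*2*(2 - 1*(-8))) = (416 + 305)*((-234*1/222 - 102*1/157) + (⅛)*2*(2 + 8)) = 721*((-39/37 - 102/157) + (⅛)*2*10) = 721*(-9897/5809 + 5/2) = 721*(9251/11618) = 6669971/11618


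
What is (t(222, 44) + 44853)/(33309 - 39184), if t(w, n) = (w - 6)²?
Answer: -1947/125 ≈ -15.576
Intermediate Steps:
t(w, n) = (-6 + w)²
(t(222, 44) + 44853)/(33309 - 39184) = ((-6 + 222)² + 44853)/(33309 - 39184) = (216² + 44853)/(-5875) = (46656 + 44853)*(-1/5875) = 91509*(-1/5875) = -1947/125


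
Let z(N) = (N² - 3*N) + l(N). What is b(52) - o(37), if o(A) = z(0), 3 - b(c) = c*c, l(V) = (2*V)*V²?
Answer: -2701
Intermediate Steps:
l(V) = 2*V³
b(c) = 3 - c² (b(c) = 3 - c*c = 3 - c²)
z(N) = N² - 3*N + 2*N³ (z(N) = (N² - 3*N) + 2*N³ = N² - 3*N + 2*N³)
o(A) = 0 (o(A) = 0*(-3 + 0 + 2*0²) = 0*(-3 + 0 + 2*0) = 0*(-3 + 0 + 0) = 0*(-3) = 0)
b(52) - o(37) = (3 - 1*52²) - 1*0 = (3 - 1*2704) + 0 = (3 - 2704) + 0 = -2701 + 0 = -2701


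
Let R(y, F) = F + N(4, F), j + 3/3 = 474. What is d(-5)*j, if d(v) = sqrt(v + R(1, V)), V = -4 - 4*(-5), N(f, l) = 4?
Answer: 473*sqrt(15) ≈ 1831.9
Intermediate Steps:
j = 473 (j = -1 + 474 = 473)
V = 16 (V = -4 + 20 = 16)
R(y, F) = 4 + F (R(y, F) = F + 4 = 4 + F)
d(v) = sqrt(20 + v) (d(v) = sqrt(v + (4 + 16)) = sqrt(v + 20) = sqrt(20 + v))
d(-5)*j = sqrt(20 - 5)*473 = sqrt(15)*473 = 473*sqrt(15)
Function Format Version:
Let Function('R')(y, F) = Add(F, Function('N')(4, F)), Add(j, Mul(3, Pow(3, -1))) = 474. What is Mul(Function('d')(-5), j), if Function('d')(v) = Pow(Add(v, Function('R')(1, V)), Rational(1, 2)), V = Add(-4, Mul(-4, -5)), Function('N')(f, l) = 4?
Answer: Mul(473, Pow(15, Rational(1, 2))) ≈ 1831.9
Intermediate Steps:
j = 473 (j = Add(-1, 474) = 473)
V = 16 (V = Add(-4, 20) = 16)
Function('R')(y, F) = Add(4, F) (Function('R')(y, F) = Add(F, 4) = Add(4, F))
Function('d')(v) = Pow(Add(20, v), Rational(1, 2)) (Function('d')(v) = Pow(Add(v, Add(4, 16)), Rational(1, 2)) = Pow(Add(v, 20), Rational(1, 2)) = Pow(Add(20, v), Rational(1, 2)))
Mul(Function('d')(-5), j) = Mul(Pow(Add(20, -5), Rational(1, 2)), 473) = Mul(Pow(15, Rational(1, 2)), 473) = Mul(473, Pow(15, Rational(1, 2)))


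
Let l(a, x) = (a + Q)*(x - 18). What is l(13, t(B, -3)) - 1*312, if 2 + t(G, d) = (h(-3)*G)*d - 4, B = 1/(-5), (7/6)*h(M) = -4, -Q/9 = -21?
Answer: -195144/35 ≈ -5575.5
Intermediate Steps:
Q = 189 (Q = -9*(-21) = 189)
h(M) = -24/7 (h(M) = (6/7)*(-4) = -24/7)
B = -⅕ ≈ -0.20000
t(G, d) = -6 - 24*G*d/7 (t(G, d) = -2 + ((-24*G/7)*d - 4) = -2 + (-24*G*d/7 - 4) = -2 + (-4 - 24*G*d/7) = -6 - 24*G*d/7)
l(a, x) = (-18 + x)*(189 + a) (l(a, x) = (a + 189)*(x - 18) = (189 + a)*(-18 + x) = (-18 + x)*(189 + a))
l(13, t(B, -3)) - 1*312 = (-3402 - 18*13 + 189*(-6 - 24/7*(-⅕)*(-3)) + 13*(-6 - 24/7*(-⅕)*(-3))) - 1*312 = (-3402 - 234 + 189*(-6 - 72/35) + 13*(-6 - 72/35)) - 312 = (-3402 - 234 + 189*(-282/35) + 13*(-282/35)) - 312 = (-3402 - 234 - 7614/5 - 3666/35) - 312 = -184224/35 - 312 = -195144/35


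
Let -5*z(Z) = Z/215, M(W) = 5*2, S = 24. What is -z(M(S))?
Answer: 2/215 ≈ 0.0093023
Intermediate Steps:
M(W) = 10
z(Z) = -Z/1075 (z(Z) = -Z/(5*215) = -Z/1075)
-z(M(S)) = -(-1)*10/1075 = -1*(-2/215) = 2/215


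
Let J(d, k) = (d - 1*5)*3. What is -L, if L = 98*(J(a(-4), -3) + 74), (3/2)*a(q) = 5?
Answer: -6762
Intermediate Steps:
a(q) = 10/3 (a(q) = (2/3)*5 = 10/3)
J(d, k) = -15 + 3*d (J(d, k) = (d - 5)*3 = (-5 + d)*3 = -15 + 3*d)
L = 6762 (L = 98*((-15 + 3*(10/3)) + 74) = 98*((-15 + 10) + 74) = 98*(-5 + 74) = 98*69 = 6762)
-L = -1*6762 = -6762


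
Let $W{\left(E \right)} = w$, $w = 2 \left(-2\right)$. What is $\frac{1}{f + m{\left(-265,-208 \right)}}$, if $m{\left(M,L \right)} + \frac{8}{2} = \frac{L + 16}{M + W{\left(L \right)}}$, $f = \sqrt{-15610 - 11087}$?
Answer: $- \frac{237796}{1932603073} - \frac{72361 i \sqrt{26697}}{1932603073} \approx -0.00012304 - 0.0061178 i$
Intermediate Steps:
$f = i \sqrt{26697}$ ($f = \sqrt{-26697} = i \sqrt{26697} \approx 163.39 i$)
$w = -4$
$W{\left(E \right)} = -4$
$m{\left(M,L \right)} = -4 + \frac{16 + L}{-4 + M}$ ($m{\left(M,L \right)} = -4 + \frac{L + 16}{M - 4} = -4 + \frac{16 + L}{-4 + M}$)
$\frac{1}{f + m{\left(-265,-208 \right)}} = \frac{1}{i \sqrt{26697} + \frac{32 - 208 - -1060}{-4 - 265}} = \frac{1}{i \sqrt{26697} + \frac{32 - 208 + 1060}{-269}} = \frac{1}{i \sqrt{26697} - \frac{884}{269}} = \frac{1}{- \frac{884}{269} + i \sqrt{26697}}$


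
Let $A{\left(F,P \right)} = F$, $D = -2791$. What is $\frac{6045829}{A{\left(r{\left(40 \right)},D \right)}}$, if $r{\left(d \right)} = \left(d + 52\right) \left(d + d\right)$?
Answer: $\frac{6045829}{7360} \approx 821.44$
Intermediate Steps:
$r{\left(d \right)} = 2 d \left(52 + d\right)$ ($r{\left(d \right)} = \left(52 + d\right) 2 d = 2 d \left(52 + d\right)$)
$\frac{6045829}{A{\left(r{\left(40 \right)},D \right)}} = \frac{6045829}{2 \cdot 40 \left(52 + 40\right)} = \frac{6045829}{2 \cdot 40 \cdot 92} = \frac{6045829}{7360}$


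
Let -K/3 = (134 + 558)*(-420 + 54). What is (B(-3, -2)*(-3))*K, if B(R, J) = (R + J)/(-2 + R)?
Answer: -2279448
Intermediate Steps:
B(R, J) = (J + R)/(-2 + R)
K = 759816 (K = -3*(134 + 558)*(-420 + 54) = -2076*(-366) = -3*(-253272) = 759816)
(B(-3, -2)*(-3))*K = (((-2 - 3)/(-2 - 3))*(-3))*759816 = ((-5/(-5))*(-3))*759816 = (-1/5*(-5)*(-3))*759816 = (1*(-3))*759816 = -3*759816 = -2279448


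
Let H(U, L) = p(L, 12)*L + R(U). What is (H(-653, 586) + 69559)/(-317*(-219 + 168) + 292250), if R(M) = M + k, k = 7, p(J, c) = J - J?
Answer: 68913/308417 ≈ 0.22344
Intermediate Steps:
p(J, c) = 0
R(M) = 7 + M (R(M) = M + 7 = 7 + M)
H(U, L) = 7 + U (H(U, L) = 0*L + (7 + U) = 0 + (7 + U) = 7 + U)
(H(-653, 586) + 69559)/(-317*(-219 + 168) + 292250) = ((7 - 653) + 69559)/(-317*(-219 + 168) + 292250) = (-646 + 69559)/(-317*(-51) + 292250) = 68913/(16167 + 292250) = 68913/308417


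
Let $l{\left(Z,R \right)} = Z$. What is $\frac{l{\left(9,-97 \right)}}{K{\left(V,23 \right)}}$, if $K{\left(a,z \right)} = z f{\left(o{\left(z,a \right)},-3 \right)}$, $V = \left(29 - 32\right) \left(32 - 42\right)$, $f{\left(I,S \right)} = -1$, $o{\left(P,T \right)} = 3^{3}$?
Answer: $- \frac{9}{23} \approx -0.3913$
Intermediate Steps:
$o{\left(P,T \right)} = 27$
$V = 30$ ($V = \left(-3\right) \left(-10\right) = 30$)
$K{\left(a,z \right)} = - z$ ($K{\left(a,z \right)} = z \left(-1\right) = - z$)
$\frac{l{\left(9,-97 \right)}}{K{\left(V,23 \right)}} = \frac{9}{\left(-1\right) 23} = \frac{9}{-23} = 9 \left(- \frac{1}{23}\right) = - \frac{9}{23}$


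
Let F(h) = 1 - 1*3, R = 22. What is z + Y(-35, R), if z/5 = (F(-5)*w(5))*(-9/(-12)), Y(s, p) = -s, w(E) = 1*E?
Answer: -5/2 ≈ -2.5000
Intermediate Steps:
w(E) = E
F(h) = -2 (F(h) = 1 - 3 = -2)
z = -75/2 (z = 5*((-2*5)*(-9/(-12))) = 5*(-(-90)*(-1)/12) = 5*(-10*¾) = 5*(-15/2) = -75/2 ≈ -37.500)
z + Y(-35, R) = -75/2 - 1*(-35) = -75/2 + 35 = -5/2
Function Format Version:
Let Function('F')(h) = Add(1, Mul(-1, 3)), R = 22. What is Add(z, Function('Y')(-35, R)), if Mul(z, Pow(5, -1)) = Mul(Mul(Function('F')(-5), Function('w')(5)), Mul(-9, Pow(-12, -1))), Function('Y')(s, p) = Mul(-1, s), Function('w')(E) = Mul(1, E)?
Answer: Rational(-5, 2) ≈ -2.5000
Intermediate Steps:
Function('w')(E) = E
Function('F')(h) = -2 (Function('F')(h) = Add(1, -3) = -2)
z = Rational(-75, 2) (z = Mul(5, Mul(Mul(-2, 5), Mul(-9, Pow(-12, -1)))) = Mul(5, Mul(-10, Mul(-9, Rational(-1, 12)))) = Mul(5, Mul(-10, Rational(3, 4))) = Mul(5, Rational(-15, 2)) = Rational(-75, 2) ≈ -37.500)
Add(z, Function('Y')(-35, R)) = Add(Rational(-75, 2), Mul(-1, -35)) = Add(Rational(-75, 2), 35) = Rational(-5, 2)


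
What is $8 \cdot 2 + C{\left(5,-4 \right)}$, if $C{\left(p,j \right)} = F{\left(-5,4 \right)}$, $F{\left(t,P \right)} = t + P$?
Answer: $15$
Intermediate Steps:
$F{\left(t,P \right)} = P + t$
$C{\left(p,j \right)} = -1$ ($C{\left(p,j \right)} = 4 - 5 = -1$)
$8 \cdot 2 + C{\left(5,-4 \right)} = 8 \cdot 2 - 1 = 16 - 1 = 15$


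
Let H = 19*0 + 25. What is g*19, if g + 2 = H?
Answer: 437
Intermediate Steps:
H = 25 (H = 0 + 25 = 25)
g = 23 (g = -2 + 25 = 23)
g*19 = 23*19 = 437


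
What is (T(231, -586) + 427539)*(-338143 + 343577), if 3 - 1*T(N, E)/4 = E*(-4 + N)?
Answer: 5214678326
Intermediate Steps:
T(N, E) = 12 - 4*E*(-4 + N)
(T(231, -586) + 427539)*(-338143 + 343577) = ((12 + 16*(-586) - 4*(-586)*231) + 427539)*(-338143 + 343577) = ((12 - 9376 + 541464) + 427539)*5434 = (532100 + 427539)*5434 = 959639*5434 = 5214678326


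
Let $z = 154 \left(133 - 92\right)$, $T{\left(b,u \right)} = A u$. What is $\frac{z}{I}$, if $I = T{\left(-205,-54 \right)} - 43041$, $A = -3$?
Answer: $- \frac{6314}{42879} \approx -0.14725$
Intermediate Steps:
$T{\left(b,u \right)} = - 3 u$
$z = 6314$ ($z = 154 \cdot 41 = 6314$)
$I = -42879$ ($I = \left(-3\right) \left(-54\right) - 43041 = 162 - 43041 = -42879$)
$\frac{z}{I} = \frac{6314}{-42879} = 6314 \left(- \frac{1}{42879}\right) = - \frac{6314}{42879}$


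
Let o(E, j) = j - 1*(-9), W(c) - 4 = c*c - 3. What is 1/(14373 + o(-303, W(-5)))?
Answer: 1/14408 ≈ 6.9406e-5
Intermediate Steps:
W(c) = 1 + c**2 (W(c) = 4 + (c*c - 3) = 4 + (c**2 - 3) = 4 + (-3 + c**2) = 1 + c**2)
o(E, j) = 9 + j (o(E, j) = j + 9 = 9 + j)
1/(14373 + o(-303, W(-5))) = 1/(14373 + (9 + (1 + (-5)**2))) = 1/(14373 + (9 + (1 + 25))) = 1/(14373 + (9 + 26)) = 1/(14373 + 35) = 1/14408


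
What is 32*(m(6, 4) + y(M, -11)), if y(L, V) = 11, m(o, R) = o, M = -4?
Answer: 544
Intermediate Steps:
32*(m(6, 4) + y(M, -11)) = 32*(6 + 11) = 32*17 = 544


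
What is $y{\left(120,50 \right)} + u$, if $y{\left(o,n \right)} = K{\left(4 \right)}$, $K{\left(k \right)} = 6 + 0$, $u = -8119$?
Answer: $-8113$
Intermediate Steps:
$K{\left(k \right)} = 6$
$y{\left(o,n \right)} = 6$
$y{\left(120,50 \right)} + u = 6 - 8119 = -8113$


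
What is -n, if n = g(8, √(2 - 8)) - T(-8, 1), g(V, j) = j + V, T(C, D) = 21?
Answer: 13 - I*√6 ≈ 13.0 - 2.4495*I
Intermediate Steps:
g(V, j) = V + j
n = -13 + I*√6 (n = (8 + √(2 - 8)) - 1*21 = (8 + √(-6)) - 21 = (8 + I*√6) - 21 = -13 + I*√6 ≈ -13.0 + 2.4495*I)
-n = -(-13 + I*√6) = 13 - I*√6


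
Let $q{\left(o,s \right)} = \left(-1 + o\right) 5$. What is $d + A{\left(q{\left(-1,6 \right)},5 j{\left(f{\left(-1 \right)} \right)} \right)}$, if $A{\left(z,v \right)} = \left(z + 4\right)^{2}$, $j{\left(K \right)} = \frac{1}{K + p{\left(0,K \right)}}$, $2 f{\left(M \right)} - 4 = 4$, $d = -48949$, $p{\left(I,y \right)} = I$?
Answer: $-48913$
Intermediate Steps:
$q{\left(o,s \right)} = -5 + 5 o$
$f{\left(M \right)} = 4$ ($f{\left(M \right)} = 2 + \frac{1}{2} \cdot 4 = 2 + 2 = 4$)
$j{\left(K \right)} = \frac{1}{K}$ ($j{\left(K \right)} = \frac{1}{K + 0} = \frac{1}{K}$)
$A{\left(z,v \right)} = \left(4 + z\right)^{2}$
$d + A{\left(q{\left(-1,6 \right)},5 j{\left(f{\left(-1 \right)} \right)} \right)} = -48949 + \left(4 + \left(-5 + 5 \left(-1\right)\right)\right)^{2} = -48949 + \left(4 - 10\right)^{2} = -48949 + \left(-6\right)^{2} = -48949 + 36 = -48913$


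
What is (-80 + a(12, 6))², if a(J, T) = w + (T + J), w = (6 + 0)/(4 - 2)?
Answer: 3481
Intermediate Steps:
w = 3 (w = 6/2 = 6*(½) = 3)
a(J, T) = 3 + J + T (a(J, T) = 3 + (T + J) = 3 + (J + T) = 3 + J + T)
(-80 + a(12, 6))² = (-80 + (3 + 12 + 6))² = (-80 + 21)² = (-59)² = 3481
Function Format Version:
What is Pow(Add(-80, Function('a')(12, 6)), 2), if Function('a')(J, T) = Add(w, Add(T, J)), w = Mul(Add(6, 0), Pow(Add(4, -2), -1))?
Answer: 3481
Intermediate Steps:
w = 3 (w = Mul(6, Pow(2, -1)) = Mul(6, Rational(1, 2)) = 3)
Function('a')(J, T) = Add(3, J, T) (Function('a')(J, T) = Add(3, Add(T, J)) = Add(3, Add(J, T)) = Add(3, J, T))
Pow(Add(-80, Function('a')(12, 6)), 2) = Pow(Add(-80, Add(3, 12, 6)), 2) = Pow(Add(-80, 21), 2) = Pow(-59, 2) = 3481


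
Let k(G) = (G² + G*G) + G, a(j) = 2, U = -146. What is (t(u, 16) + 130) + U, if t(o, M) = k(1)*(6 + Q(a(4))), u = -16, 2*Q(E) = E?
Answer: 5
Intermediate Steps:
Q(E) = E/2
k(G) = G + 2*G² (k(G) = (G² + G²) + G = 2*G² + G = G + 2*G²)
t(o, M) = 21 (t(o, M) = (1*(1 + 2*1))*(6 + (½)*2) = (1*(1 + 2))*(6 + 1) = (1*3)*7 = 3*7 = 21)
(t(u, 16) + 130) + U = (21 + 130) - 146 = 151 - 146 = 5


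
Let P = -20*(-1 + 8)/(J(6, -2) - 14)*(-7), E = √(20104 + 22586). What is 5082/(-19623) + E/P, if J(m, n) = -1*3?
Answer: -1694/6541 - 17*√42690/980 ≈ -3.8431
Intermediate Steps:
E = √42690 ≈ 206.62
J(m, n) = -3
P = -980/17 (P = -20*(-1 + 8)/(-3 - 14)*(-7) = -140/(-17)*(-7) = -140*(-1)/17*(-7) = -20*(-7/17)*(-7) = (140/17)*(-7) = -980/17 ≈ -57.647)
5082/(-19623) + E/P = 5082/(-19623) + √42690/(-980/17) = 5082*(-1/19623) + √42690*(-17/980) = -1694/6541 - 17*√42690/980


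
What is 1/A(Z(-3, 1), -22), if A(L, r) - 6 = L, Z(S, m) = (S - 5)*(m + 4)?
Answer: -1/34 ≈ -0.029412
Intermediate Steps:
Z(S, m) = (-5 + S)*(4 + m)
A(L, r) = 6 + L
1/A(Z(-3, 1), -22) = 1/(6 + (-20 - 5*1 + 4*(-3) - 3*1)) = 1/(6 + (-20 - 5 - 12 - 3)) = 1/(6 - 40) = 1/(-34) = -1/34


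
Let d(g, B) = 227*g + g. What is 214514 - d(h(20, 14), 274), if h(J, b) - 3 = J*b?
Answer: 149990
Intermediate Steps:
h(J, b) = 3 + J*b
d(g, B) = 228*g
214514 - d(h(20, 14), 274) = 214514 - 228*(3 + 20*14) = 214514 - 228*(3 + 280) = 214514 - 228*283 = 214514 - 1*64524 = 214514 - 64524 = 149990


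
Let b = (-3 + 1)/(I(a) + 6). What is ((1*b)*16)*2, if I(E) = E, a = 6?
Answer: -16/3 ≈ -5.3333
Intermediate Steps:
b = -1/6 (b = (-3 + 1)/(6 + 6) = -2/12 = -2*1/12 = -1/6 ≈ -0.16667)
((1*b)*16)*2 = ((1*(-1/6))*16)*2 = -1/6*16*2 = -8/3*2 = -16/3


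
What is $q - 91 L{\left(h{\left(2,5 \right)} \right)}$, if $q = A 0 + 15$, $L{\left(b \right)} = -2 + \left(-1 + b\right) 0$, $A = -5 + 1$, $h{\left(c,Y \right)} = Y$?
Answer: $197$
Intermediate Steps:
$A = -4$
$L{\left(b \right)} = -2$ ($L{\left(b \right)} = -2 + 0 = -2$)
$q = 15$ ($q = \left(-4\right) 0 + 15 = 0 + 15 = 15$)
$q - 91 L{\left(h{\left(2,5 \right)} \right)} = 15 - -182 = 15 + 182 = 197$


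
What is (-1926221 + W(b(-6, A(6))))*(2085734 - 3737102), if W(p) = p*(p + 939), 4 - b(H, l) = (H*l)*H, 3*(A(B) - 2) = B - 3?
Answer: 3324304517448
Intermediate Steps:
A(B) = 1 + B/3 (A(B) = 2 + (B - 3)/3 = 2 + (-3 + B)/3 = 2 + (-1 + B/3) = 1 + B/3)
b(H, l) = 4 - l*H² (b(H, l) = 4 - H*l*H = 4 - l*H²)
W(p) = p*(939 + p)
(-1926221 + W(b(-6, A(6))))*(2085734 - 3737102) = (-1926221 + (4 - 1*(1 + (⅓)*6)*(-6)²)*(939 + (4 - 1*(1 + (⅓)*6)*(-6)²)))*(2085734 - 3737102) = (-1926221 + (4 - 1*(1 + 2)*36)*(939 + (4 - 1*(1 + 2)*36)))*(-1651368) = (-1926221 + (4 - 1*3*36)*(939 + (4 - 1*3*36)))*(-1651368) = (-1926221 + (4 - 108)*(939 + (4 - 108)))*(-1651368) = (-1926221 - 104*(939 - 104))*(-1651368) = (-1926221 - 104*835)*(-1651368) = (-1926221 - 86840)*(-1651368) = -2013061*(-1651368) = 3324304517448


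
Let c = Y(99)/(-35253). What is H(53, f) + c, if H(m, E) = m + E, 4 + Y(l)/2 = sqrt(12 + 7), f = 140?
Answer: 6803837/35253 - 2*sqrt(19)/35253 ≈ 193.00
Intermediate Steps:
Y(l) = -8 + 2*sqrt(19) (Y(l) = -8 + 2*sqrt(12 + 7) = -8 + 2*sqrt(19))
H(m, E) = E + m
c = 8/35253 - 2*sqrt(19)/35253 (c = (-8 + 2*sqrt(19))/(-35253) = (-8 + 2*sqrt(19))*(-1/35253) = 8/35253 - 2*sqrt(19)/35253 ≈ -2.0361e-5)
H(53, f) + c = (140 + 53) + (8/35253 - 2*sqrt(19)/35253) = 193 + (8/35253 - 2*sqrt(19)/35253) = 6803837/35253 - 2*sqrt(19)/35253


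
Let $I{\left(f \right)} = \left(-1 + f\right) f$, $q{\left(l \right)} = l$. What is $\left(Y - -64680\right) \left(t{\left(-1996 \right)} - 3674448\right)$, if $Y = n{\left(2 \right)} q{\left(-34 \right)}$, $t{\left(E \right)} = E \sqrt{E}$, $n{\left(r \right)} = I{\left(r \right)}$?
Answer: $-237413434176 - 257931104 i \sqrt{499} \approx -2.3741 \cdot 10^{11} - 5.7617 \cdot 10^{9} i$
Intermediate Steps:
$I{\left(f \right)} = f \left(-1 + f\right)$
$n{\left(r \right)} = r \left(-1 + r\right)$
$t{\left(E \right)} = E^{\frac{3}{2}}$
$Y = -68$ ($Y = 2 \left(-1 + 2\right) \left(-34\right) = 2 \cdot 1 \left(-34\right) = 2 \left(-34\right) = -68$)
$\left(Y - -64680\right) \left(t{\left(-1996 \right)} - 3674448\right) = \left(-68 - -64680\right) \left(\left(-1996\right)^{\frac{3}{2}} - 3674448\right) = \left(-68 + 64680\right) \left(- 3992 i \sqrt{499} - 3674448\right) = 64612 \left(-3674448 - 3992 i \sqrt{499}\right) = -237413434176 - 257931104 i \sqrt{499}$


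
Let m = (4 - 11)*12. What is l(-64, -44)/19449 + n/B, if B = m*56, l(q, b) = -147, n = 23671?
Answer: -17076621/3388448 ≈ -5.0397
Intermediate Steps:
m = -84 (m = -7*12 = -84)
B = -4704 (B = -84*56 = -4704)
l(-64, -44)/19449 + n/B = -147/19449 + 23671/(-4704) = -147*1/19449 + 23671*(-1/4704) = -49/6483 - 23671/4704 = -17076621/3388448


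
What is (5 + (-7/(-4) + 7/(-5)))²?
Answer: 11449/400 ≈ 28.622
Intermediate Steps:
(5 + (-7/(-4) + 7/(-5)))² = (5 + (-7*(-¼) + 7*(-⅕)))² = (5 + (7/4 - 7/5))² = (5 + 7/20)² = (107/20)² = 11449/400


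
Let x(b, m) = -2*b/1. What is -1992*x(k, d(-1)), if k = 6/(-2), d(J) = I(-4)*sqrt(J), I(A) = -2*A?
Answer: -11952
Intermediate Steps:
d(J) = 8*sqrt(J) (d(J) = (-2*(-4))*sqrt(J) = 8*sqrt(J))
k = -3 (k = 6*(-1/2) = -3)
x(b, m) = -2*b
-1992*x(k, d(-1)) = -(-3984)*(-3) = -1992*6 = -11952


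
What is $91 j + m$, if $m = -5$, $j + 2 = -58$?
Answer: $-5465$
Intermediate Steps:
$j = -60$ ($j = -2 - 58 = -60$)
$91 j + m = 91 \left(-60\right) - 5 = -5460 - 5 = -5465$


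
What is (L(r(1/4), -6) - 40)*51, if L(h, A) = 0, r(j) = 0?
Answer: -2040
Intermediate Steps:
(L(r(1/4), -6) - 40)*51 = (0 - 40)*51 = -40*51 = -2040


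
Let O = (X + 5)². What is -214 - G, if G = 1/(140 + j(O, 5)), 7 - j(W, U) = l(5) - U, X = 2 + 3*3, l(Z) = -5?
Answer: -33599/157 ≈ -214.01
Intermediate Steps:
X = 11 (X = 2 + 9 = 11)
O = 256 (O = (11 + 5)² = 16² = 256)
j(W, U) = 12 + U (j(W, U) = 7 - (-5 - U) = 7 + (5 + U) = 12 + U)
G = 1/157 (G = 1/(140 + (12 + 5)) = 1/(140 + 17) = 1/157 ≈ 0.0063694)
-214 - G = -214 - 1*1/157 = -214 - 1/157 = -33599/157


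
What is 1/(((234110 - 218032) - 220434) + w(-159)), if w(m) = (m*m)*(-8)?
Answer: -1/406604 ≈ -2.4594e-6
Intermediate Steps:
w(m) = -8*m² (w(m) = m²*(-8) = -8*m²)
1/(((234110 - 218032) - 220434) + w(-159)) = 1/(((234110 - 218032) - 220434) - 8*(-159)²) = 1/((16078 - 220434) - 8*25281) = 1/(-204356 - 202248) = 1/(-406604) = -1/406604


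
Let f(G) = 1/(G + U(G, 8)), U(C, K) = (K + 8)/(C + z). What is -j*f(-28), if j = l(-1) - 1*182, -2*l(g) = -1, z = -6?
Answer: -51/8 ≈ -6.3750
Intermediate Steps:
l(g) = ½ (l(g) = -½*(-1) = ½)
U(C, K) = (8 + K)/(-6 + C) (U(C, K) = (K + 8)/(C - 6) = (8 + K)/(-6 + C))
f(G) = 1/(G + 16/(-6 + G)) (f(G) = 1/(G + (8 + 8)/(-6 + G)) = 1/(G + 16/(-6 + G)))
j = -363/2 (j = ½ - 1*182 = ½ - 182 = -363/2 ≈ -181.50)
-j*f(-28) = -(-363)*(-6 - 28)/(16 - 28*(-6 - 28))/2 = -(-363)*-34/(16 - 28*(-34))/2 = -(-363)*-34/(16 + 952)/2 = -(-363)*-34/968/2 = -(-363)*(1/968)*(-34)/2 = -(-363)*(-17)/(2*484) = -1*51/8 = -51/8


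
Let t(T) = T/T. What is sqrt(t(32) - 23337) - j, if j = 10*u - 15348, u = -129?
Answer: 16638 + 2*I*sqrt(5834) ≈ 16638.0 + 152.76*I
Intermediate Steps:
t(T) = 1
j = -16638 (j = 10*(-129) - 15348 = -1290 - 15348 = -16638)
sqrt(t(32) - 23337) - j = sqrt(1 - 23337) - 1*(-16638) = sqrt(-23336) + 16638 = 2*I*sqrt(5834) + 16638 = 16638 + 2*I*sqrt(5834)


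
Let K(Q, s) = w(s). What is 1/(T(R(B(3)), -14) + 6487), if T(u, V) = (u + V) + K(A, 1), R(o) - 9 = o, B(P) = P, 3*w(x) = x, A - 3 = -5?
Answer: 3/19456 ≈ 0.00015419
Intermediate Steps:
A = -2 (A = 3 - 5 = -2)
w(x) = x/3
K(Q, s) = s/3
R(o) = 9 + o
T(u, V) = ⅓ + V + u (T(u, V) = (u + V) + (⅓)*1 = (V + u) + ⅓ = ⅓ + V + u)
1/(T(R(B(3)), -14) + 6487) = 1/((⅓ - 14 + (9 + 3)) + 6487) = 1/((⅓ - 14 + 12) + 6487) = 1/(-5/3 + 6487) = 1/(19456/3) = 3/19456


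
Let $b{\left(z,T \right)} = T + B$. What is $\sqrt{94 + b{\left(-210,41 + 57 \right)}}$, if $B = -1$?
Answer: $\sqrt{191} \approx 13.82$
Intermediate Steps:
$b{\left(z,T \right)} = -1 + T$ ($b{\left(z,T \right)} = T - 1 = -1 + T$)
$\sqrt{94 + b{\left(-210,41 + 57 \right)}} = \sqrt{94 + \left(-1 + \left(41 + 57\right)\right)} = \sqrt{94 + \left(-1 + 98\right)} = \sqrt{94 + 97} = \sqrt{191}$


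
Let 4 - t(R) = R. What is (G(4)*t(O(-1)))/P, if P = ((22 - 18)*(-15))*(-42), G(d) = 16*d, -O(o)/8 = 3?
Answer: 32/45 ≈ 0.71111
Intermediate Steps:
O(o) = -24 (O(o) = -8*3 = -24)
t(R) = 4 - R
P = 2520 (P = (4*(-15))*(-42) = -60*(-42) = 2520)
(G(4)*t(O(-1)))/P = ((16*4)*(4 - 1*(-24)))/2520 = (64*(4 + 24))*(1/2520) = (64*28)*(1/2520) = 1792*(1/2520) = 32/45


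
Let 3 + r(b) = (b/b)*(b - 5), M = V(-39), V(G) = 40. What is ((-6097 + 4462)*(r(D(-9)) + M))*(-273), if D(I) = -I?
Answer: 18300555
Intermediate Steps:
M = 40
r(b) = -8 + b (r(b) = -3 + (b/b)*(b - 5) = -3 + 1*(-5 + b) = -3 + (-5 + b) = -8 + b)
((-6097 + 4462)*(r(D(-9)) + M))*(-273) = ((-6097 + 4462)*((-8 - 1*(-9)) + 40))*(-273) = -1635*((-8 + 9) + 40)*(-273) = -1635*(1 + 40)*(-273) = -1635*41*(-273) = -67035*(-273) = 18300555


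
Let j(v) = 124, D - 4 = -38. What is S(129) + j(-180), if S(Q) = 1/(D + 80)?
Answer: 5705/46 ≈ 124.02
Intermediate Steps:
D = -34 (D = 4 - 38 = -34)
S(Q) = 1/46 (S(Q) = 1/(-34 + 80) = 1/46)
S(129) + j(-180) = 1/46 + 124 = 5705/46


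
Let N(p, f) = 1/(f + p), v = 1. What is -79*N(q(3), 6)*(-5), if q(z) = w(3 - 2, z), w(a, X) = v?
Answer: 395/7 ≈ 56.429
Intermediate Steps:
w(a, X) = 1
q(z) = 1
-79*N(q(3), 6)*(-5) = -79/(6 + 1)*(-5) = -79/7*(-5) = 395/7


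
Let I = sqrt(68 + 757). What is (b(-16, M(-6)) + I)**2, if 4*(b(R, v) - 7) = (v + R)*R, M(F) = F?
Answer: 9850 + 950*sqrt(33) ≈ 15307.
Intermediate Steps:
b(R, v) = 7 + R*(R + v)/4 (b(R, v) = 7 + ((v + R)*R)/4 = 7 + ((R + v)*R)/4 = 7 + (R*(R + v))/4 = 7 + R*(R + v)/4)
I = 5*sqrt(33) (I = sqrt(825) = 5*sqrt(33) ≈ 28.723)
(b(-16, M(-6)) + I)**2 = ((7 + (1/4)*(-16)**2 + (1/4)*(-16)*(-6)) + 5*sqrt(33))**2 = ((7 + (1/4)*256 + 24) + 5*sqrt(33))**2 = ((7 + 64 + 24) + 5*sqrt(33))**2 = (95 + 5*sqrt(33))**2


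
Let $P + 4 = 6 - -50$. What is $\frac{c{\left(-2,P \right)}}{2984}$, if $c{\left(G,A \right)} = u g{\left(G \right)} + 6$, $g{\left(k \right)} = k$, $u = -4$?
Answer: $\frac{7}{1492} \approx 0.0046917$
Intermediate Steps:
$P = 52$ ($P = -4 + \left(6 - -50\right) = -4 + \left(6 + 50\right) = -4 + 56 = 52$)
$c{\left(G,A \right)} = 6 - 4 G$ ($c{\left(G,A \right)} = - 4 G + 6 = 6 - 4 G$)
$\frac{c{\left(-2,P \right)}}{2984} = \frac{6 - -8}{2984} = \left(6 + 8\right) \frac{1}{2984} = 14 \cdot \frac{1}{2984} = \frac{7}{1492}$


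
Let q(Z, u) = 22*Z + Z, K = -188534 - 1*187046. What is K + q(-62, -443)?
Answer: -377006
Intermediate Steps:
K = -375580 (K = -188534 - 187046 = -375580)
q(Z, u) = 23*Z
K + q(-62, -443) = -375580 + 23*(-62) = -375580 - 1426 = -377006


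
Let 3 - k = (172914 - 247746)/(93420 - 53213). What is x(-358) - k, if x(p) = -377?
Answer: -15353492/40207 ≈ -381.86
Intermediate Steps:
k = 195453/40207 (k = 3 - (172914 - 247746)/(93420 - 53213) = 3 - (-74832)/40207 = 3 - 1*(-74832/40207) = 3 + 74832/40207 = 195453/40207 ≈ 4.8612)
x(-358) - k = -377 - 1*195453/40207 = -377 - 195453/40207 = -15353492/40207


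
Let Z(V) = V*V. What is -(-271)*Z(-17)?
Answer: 78319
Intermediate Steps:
Z(V) = V²
-(-271)*Z(-17) = -(-271)*(-17)² = -(-271)*289 = -1*(-78319) = 78319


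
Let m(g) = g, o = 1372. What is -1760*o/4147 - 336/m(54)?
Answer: -1996792/3393 ≈ -588.50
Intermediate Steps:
-1760*o/4147 - 336/m(54) = -1760/(4147/1372) - 336/54 = -1760/(4147*(1/1372)) - 336*1/54 = -1760/4147/1372 - 56/9 = -1760*1372/4147 - 56/9 = -219520/377 - 56/9 = -1996792/3393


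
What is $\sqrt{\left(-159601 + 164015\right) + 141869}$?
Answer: $\sqrt{146283} \approx 382.47$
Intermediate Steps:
$\sqrt{\left(-159601 + 164015\right) + 141869} = \sqrt{4414 + 141869} = \sqrt{146283}$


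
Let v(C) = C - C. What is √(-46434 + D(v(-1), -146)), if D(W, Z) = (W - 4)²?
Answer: I*√46418 ≈ 215.45*I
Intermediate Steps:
v(C) = 0
D(W, Z) = (-4 + W)²
√(-46434 + D(v(-1), -146)) = √(-46434 + (-4 + 0)²) = √(-46434 + (-4)²) = √(-46434 + 16) = √(-46418) = I*√46418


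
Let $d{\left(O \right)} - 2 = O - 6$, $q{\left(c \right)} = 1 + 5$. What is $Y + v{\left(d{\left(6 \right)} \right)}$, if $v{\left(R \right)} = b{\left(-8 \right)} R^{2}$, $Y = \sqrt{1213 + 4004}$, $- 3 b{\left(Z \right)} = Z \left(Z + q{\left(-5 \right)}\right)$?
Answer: $- \frac{64}{3} + \sqrt{5217} \approx 50.895$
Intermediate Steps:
$q{\left(c \right)} = 6$
$d{\left(O \right)} = -4 + O$ ($d{\left(O \right)} = 2 + \left(O - 6\right) = 2 + \left(-6 + O\right) = -4 + O$)
$b{\left(Z \right)} = - \frac{Z \left(6 + Z\right)}{3}$ ($b{\left(Z \right)} = - \frac{Z \left(Z + 6\right)}{3} = - \frac{Z \left(6 + Z\right)}{3}$)
$Y = \sqrt{5217} \approx 72.229$
$v{\left(R \right)} = - \frac{16 R^{2}}{3}$ ($v{\left(R \right)} = \left(- \frac{1}{3}\right) \left(-8\right) \left(6 - 8\right) R^{2} = \left(- \frac{1}{3}\right) \left(-8\right) \left(-2\right) R^{2} = - \frac{16 R^{2}}{3}$)
$Y + v{\left(d{\left(6 \right)} \right)} = \sqrt{5217} - \frac{16 \left(-4 + 6\right)^{2}}{3} = \sqrt{5217} - \frac{16 \cdot 2^{2}}{3} = \sqrt{5217} - \frac{64}{3} = - \frac{64}{3} + \sqrt{5217}$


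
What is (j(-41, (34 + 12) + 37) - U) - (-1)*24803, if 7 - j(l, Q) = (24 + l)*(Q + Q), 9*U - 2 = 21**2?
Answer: 248245/9 ≈ 27583.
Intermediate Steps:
U = 443/9 (U = 2/9 + (1/9)*21**2 = 2/9 + (1/9)*441 = 2/9 + 49 = 443/9 ≈ 49.222)
j(l, Q) = 7 - 2*Q*(24 + l) (j(l, Q) = 7 - (24 + l)*(Q + Q) = 7 - (24 + l)*2*Q = 7 - 2*Q*(24 + l))
(j(-41, (34 + 12) + 37) - U) - (-1)*24803 = ((7 - 48*((34 + 12) + 37) - 2*((34 + 12) + 37)*(-41)) - 1*443/9) - (-1)*24803 = ((7 - 48*(46 + 37) - 2*(46 + 37)*(-41)) - 443/9) - 1*(-24803) = ((7 - 48*83 - 2*83*(-41)) - 443/9) + 24803 = ((7 - 3984 + 6806) - 443/9) + 24803 = (2829 - 443/9) + 24803 = 25018/9 + 24803 = 248245/9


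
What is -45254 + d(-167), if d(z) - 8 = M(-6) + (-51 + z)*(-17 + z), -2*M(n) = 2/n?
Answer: -30803/6 ≈ -5133.8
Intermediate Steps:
M(n) = -1/n
d(z) = 49/6 + (-51 + z)*(-17 + z) (d(z) = 8 + (-1/(-6) + (-51 + z)*(-17 + z)) = 8 + (-1*(-1/6) + (-51 + z)*(-17 + z)) = 8 + (1/6 + (-51 + z)*(-17 + z)) = 49/6 + (-51 + z)*(-17 + z))
-45254 + d(-167) = -45254 + (5251/6 + (-167)**2 - 68*(-167)) = -45254 + (5251/6 + 27889 + 11356) = -45254 + 240721/6 = -30803/6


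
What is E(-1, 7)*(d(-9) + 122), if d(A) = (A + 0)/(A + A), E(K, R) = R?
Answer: 1715/2 ≈ 857.50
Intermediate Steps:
d(A) = ½ (d(A) = A/((2*A)) = A*(1/(2*A)) = ½)
E(-1, 7)*(d(-9) + 122) = 7*(½ + 122) = 7*(245/2) = 1715/2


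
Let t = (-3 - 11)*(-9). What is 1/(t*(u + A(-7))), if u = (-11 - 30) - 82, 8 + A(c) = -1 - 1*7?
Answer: -1/17514 ≈ -5.7097e-5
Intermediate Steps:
A(c) = -16 (A(c) = -8 + (-1 - 1*7) = -8 + (-1 - 7) = -8 - 8 = -16)
t = 126 (t = -14*(-9) = 126)
u = -123 (u = -41 - 82 = -123)
1/(t*(u + A(-7))) = 1/(126*(-123 - 16)) = 1/(126*(-139)) = 1/(-17514) = -1/17514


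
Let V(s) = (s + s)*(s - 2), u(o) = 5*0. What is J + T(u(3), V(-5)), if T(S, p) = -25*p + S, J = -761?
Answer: -2511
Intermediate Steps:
u(o) = 0
V(s) = 2*s*(-2 + s) (V(s) = (2*s)*(-2 + s) = 2*s*(-2 + s))
T(S, p) = S - 25*p
J + T(u(3), V(-5)) = -761 + (0 - 50*(-5)*(-2 - 5)) = -761 + (0 - 50*(-5)*(-7)) = -761 + (0 - 25*70) = -761 + (0 - 1750) = -761 - 1750 = -2511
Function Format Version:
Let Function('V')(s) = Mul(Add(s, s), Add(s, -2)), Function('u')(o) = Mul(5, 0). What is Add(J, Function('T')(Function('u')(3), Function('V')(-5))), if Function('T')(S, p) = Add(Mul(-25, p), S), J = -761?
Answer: -2511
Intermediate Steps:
Function('u')(o) = 0
Function('V')(s) = Mul(2, s, Add(-2, s)) (Function('V')(s) = Mul(Mul(2, s), Add(-2, s)) = Mul(2, s, Add(-2, s)))
Function('T')(S, p) = Add(S, Mul(-25, p))
Add(J, Function('T')(Function('u')(3), Function('V')(-5))) = Add(-761, Add(0, Mul(-25, Mul(2, -5, Add(-2, -5))))) = Add(-761, Add(0, Mul(-25, Mul(2, -5, -7)))) = Add(-761, Add(0, Mul(-25, 70))) = Add(-761, Add(0, -1750)) = Add(-761, -1750) = -2511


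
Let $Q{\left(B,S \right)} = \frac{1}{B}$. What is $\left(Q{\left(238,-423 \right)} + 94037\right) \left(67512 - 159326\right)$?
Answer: $- \frac{1027435706949}{119} \approx -8.6339 \cdot 10^{9}$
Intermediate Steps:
$\left(Q{\left(238,-423 \right)} + 94037\right) \left(67512 - 159326\right) = \left(\frac{1}{238} + 94037\right) \left(67512 - 159326\right) = \left(\frac{1}{238} + 94037\right) \left(-91814\right) = \frac{22380807}{238} \left(-91814\right) = - \frac{1027435706949}{119}$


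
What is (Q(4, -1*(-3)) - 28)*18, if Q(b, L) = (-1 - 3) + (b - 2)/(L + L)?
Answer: -570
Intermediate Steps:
Q(b, L) = -4 + (-2 + b)/(2*L) (Q(b, L) = -4 + (-2 + b)/((2*L)) = -4 + (-2 + b)*(1/(2*L)) = -4 + (-2 + b)/(2*L))
(Q(4, -1*(-3)) - 28)*18 = ((-2 + 4 - (-8)*(-3))/(2*((-1*(-3)))) - 28)*18 = ((½)*(-2 + 4 - 8*3)/3 - 28)*18 = ((½)*(⅓)*(-2 + 4 - 24) - 28)*18 = ((½)*(⅓)*(-22) - 28)*18 = (-11/3 - 28)*18 = -95/3*18 = -570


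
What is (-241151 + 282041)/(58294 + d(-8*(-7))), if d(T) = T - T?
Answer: 20445/29147 ≈ 0.70144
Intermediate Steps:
d(T) = 0
(-241151 + 282041)/(58294 + d(-8*(-7))) = (-241151 + 282041)/(58294 + 0) = 40890/58294 = 40890*(1/58294) = 20445/29147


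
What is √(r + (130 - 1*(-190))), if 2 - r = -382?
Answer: 8*√11 ≈ 26.533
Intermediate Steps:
r = 384 (r = 2 - 1*(-382) = 2 + 382 = 384)
√(r + (130 - 1*(-190))) = √(384 + (130 - 1*(-190))) = √(384 + (130 + 190)) = √(384 + 320) = √704 = 8*√11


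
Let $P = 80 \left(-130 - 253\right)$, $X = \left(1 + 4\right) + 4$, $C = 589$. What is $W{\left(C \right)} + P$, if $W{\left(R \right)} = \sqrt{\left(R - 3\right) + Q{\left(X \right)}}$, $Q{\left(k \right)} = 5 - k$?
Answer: $-30640 + \sqrt{582} \approx -30616.0$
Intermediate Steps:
$X = 9$ ($X = 5 + 4 = 9$)
$W{\left(R \right)} = \sqrt{-7 + R}$ ($W{\left(R \right)} = \sqrt{\left(R - 3\right) + \left(5 - 9\right)} = \sqrt{\left(-3 + R\right) + \left(5 - 9\right)} = \sqrt{\left(-3 + R\right) - 4} = \sqrt{-7 + R}$)
$P = -30640$ ($P = 80 \left(-383\right) = -30640$)
$W{\left(C \right)} + P = \sqrt{-7 + 589} - 30640 = \sqrt{582} - 30640 = -30640 + \sqrt{582}$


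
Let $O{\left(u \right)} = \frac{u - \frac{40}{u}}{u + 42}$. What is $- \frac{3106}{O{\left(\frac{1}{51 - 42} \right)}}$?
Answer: $\frac{1177174}{3239} \approx 363.44$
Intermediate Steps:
$O{\left(u \right)} = \frac{u - \frac{40}{u}}{42 + u}$
$- \frac{3106}{O{\left(\frac{1}{51 - 42} \right)}} = - \frac{3106}{\frac{1}{\frac{1}{51 - 42}} \frac{1}{42 + \frac{1}{51 - 42}} \left(-40 + \left(\frac{1}{51 - 42}\right)^{2}\right)} = - \frac{3106}{\frac{1}{\frac{1}{9}} \frac{1}{42 + \frac{1}{9}} \left(-40 + \left(\frac{1}{9}\right)^{2}\right)} = - \frac{3106}{9 \frac{1}{\frac{379}{9}} \left(-40 + \frac{1}{81}\right)} = - \frac{3106}{9 \cdot \frac{9}{379} \left(- \frac{3239}{81}\right)} = - \frac{3106}{- \frac{3239}{379}} = \left(-3106\right) \left(- \frac{379}{3239}\right) = \frac{1177174}{3239}$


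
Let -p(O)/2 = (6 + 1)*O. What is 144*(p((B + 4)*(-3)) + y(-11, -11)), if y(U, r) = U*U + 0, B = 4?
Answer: 65808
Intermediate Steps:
y(U, r) = U² (y(U, r) = U² + 0 = U²)
p(O) = -14*O (p(O) = -2*(6 + 1)*O = -14*O)
144*(p((B + 4)*(-3)) + y(-11, -11)) = 144*(-14*(4 + 4)*(-3) + (-11)²) = 144*(-112*(-3) + 121) = 144*(-14*(-24) + 121) = 144*(336 + 121) = 144*457 = 65808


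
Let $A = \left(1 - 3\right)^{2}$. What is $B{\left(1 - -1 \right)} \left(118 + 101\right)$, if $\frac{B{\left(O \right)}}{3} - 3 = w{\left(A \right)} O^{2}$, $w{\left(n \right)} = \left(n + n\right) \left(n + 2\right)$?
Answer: $128115$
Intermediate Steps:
$A = 4$ ($A = \left(-2\right)^{2} = 4$)
$w{\left(n \right)} = 2 n \left(2 + n\right)$
$B{\left(O \right)} = 9 + 144 O^{2}$ ($B{\left(O \right)} = 9 + 3 \cdot 2 \cdot 4 \left(2 + 4\right) O^{2} = 9 + 3 \cdot 2 \cdot 4 \cdot 6 O^{2} = 9 + 3 \cdot 48 O^{2} = 9 + 144 O^{2}$)
$B{\left(1 - -1 \right)} \left(118 + 101\right) = \left(9 + 144 \left(1 - -1\right)^{2}\right) \left(118 + 101\right) = \left(9 + 144 \left(1 + 1\right)^{2}\right) 219 = \left(9 + 144 \cdot 2^{2}\right) 219 = \left(9 + 144 \cdot 4\right) 219 = \left(9 + 576\right) 219 = 585 \cdot 219 = 128115$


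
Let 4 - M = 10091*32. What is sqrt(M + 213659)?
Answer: I*sqrt(109249) ≈ 330.53*I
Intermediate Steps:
M = -322908 (M = 4 - 10091*32 = 4 - 1*322912 = 4 - 322912 = -322908)
sqrt(M + 213659) = sqrt(-322908 + 213659) = sqrt(-109249) = I*sqrt(109249)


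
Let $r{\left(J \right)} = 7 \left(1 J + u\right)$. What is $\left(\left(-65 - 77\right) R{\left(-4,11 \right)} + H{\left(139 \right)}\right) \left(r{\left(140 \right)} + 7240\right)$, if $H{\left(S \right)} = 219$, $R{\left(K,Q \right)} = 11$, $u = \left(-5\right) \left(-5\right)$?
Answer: $-11274485$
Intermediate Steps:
$u = 25$
$r{\left(J \right)} = 175 + 7 J$ ($r{\left(J \right)} = 7 \left(1 J + 25\right) = 7 \left(J + 25\right) = 7 \left(25 + J\right) = 175 + 7 J$)
$\left(\left(-65 - 77\right) R{\left(-4,11 \right)} + H{\left(139 \right)}\right) \left(r{\left(140 \right)} + 7240\right) = \left(\left(-65 - 77\right) 11 + 219\right) \left(\left(175 + 7 \cdot 140\right) + 7240\right) = \left(\left(-142\right) 11 + 219\right) \left(\left(175 + 980\right) + 7240\right) = \left(-1562 + 219\right) \left(1155 + 7240\right) = \left(-1343\right) 8395 = -11274485$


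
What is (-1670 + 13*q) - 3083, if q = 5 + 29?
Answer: -4311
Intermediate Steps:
q = 34
(-1670 + 13*q) - 3083 = (-1670 + 13*34) - 3083 = (-1670 + 442) - 3083 = -1228 - 3083 = -4311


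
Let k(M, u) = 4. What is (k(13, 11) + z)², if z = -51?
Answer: 2209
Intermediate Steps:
(k(13, 11) + z)² = (4 - 51)² = (-47)² = 2209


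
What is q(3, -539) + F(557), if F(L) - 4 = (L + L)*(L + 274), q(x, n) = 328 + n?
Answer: 925527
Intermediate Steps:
F(L) = 4 + 2*L*(274 + L) (F(L) = 4 + (L + L)*(L + 274) = 4 + (2*L)*(274 + L) = 4 + 2*L*(274 + L))
q(3, -539) + F(557) = (328 - 539) + (4 + 2*557**2 + 548*557) = -211 + (4 + 2*310249 + 305236) = -211 + (4 + 620498 + 305236) = -211 + 925738 = 925527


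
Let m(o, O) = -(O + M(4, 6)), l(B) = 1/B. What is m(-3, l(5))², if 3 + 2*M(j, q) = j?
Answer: 49/100 ≈ 0.49000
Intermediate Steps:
M(j, q) = -3/2 + j/2
m(o, O) = -½ - O (m(o, O) = -(O + (-3/2 + (½)*4)) = -(O + (-3/2 + 2)) = -(O + ½) = -(½ + O) = -½ - O)
m(-3, l(5))² = (-½ - 1/5)² = (-½ - 1*⅕)² = (-½ - ⅕)² = (-7/10)² = 49/100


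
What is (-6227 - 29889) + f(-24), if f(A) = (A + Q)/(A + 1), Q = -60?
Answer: -830584/23 ≈ -36112.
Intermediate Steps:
f(A) = (-60 + A)/(1 + A) (f(A) = (A - 60)/(A + 1) = (-60 + A)/(1 + A))
(-6227 - 29889) + f(-24) = (-6227 - 29889) + (-60 - 24)/(1 - 24) = -36116 - 84/(-23) = -36116 - 1/23*(-84) = -36116 + 84/23 = -830584/23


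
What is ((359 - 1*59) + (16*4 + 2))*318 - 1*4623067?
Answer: -4506679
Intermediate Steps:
((359 - 1*59) + (16*4 + 2))*318 - 1*4623067 = ((359 - 59) + (64 + 2))*318 - 4623067 = (300 + 66)*318 - 4623067 = 366*318 - 4623067 = 116388 - 4623067 = -4506679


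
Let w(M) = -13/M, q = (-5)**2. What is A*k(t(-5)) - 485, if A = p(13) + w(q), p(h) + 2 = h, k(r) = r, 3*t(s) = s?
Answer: -7537/15 ≈ -502.47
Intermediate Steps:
t(s) = s/3
p(h) = -2 + h
q = 25
A = 262/25 (A = (-2 + 13) - 13/25 = 11 - 13*1/25 = 11 - 13/25 = 262/25 ≈ 10.480)
A*k(t(-5)) - 485 = 262*((1/3)*(-5))/25 - 485 = (262/25)*(-5/3) - 485 = -262/15 - 485 = -7537/15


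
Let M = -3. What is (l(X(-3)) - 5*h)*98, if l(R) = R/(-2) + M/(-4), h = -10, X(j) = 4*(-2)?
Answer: 10731/2 ≈ 5365.5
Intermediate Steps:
X(j) = -8
l(R) = ¾ - R/2 (l(R) = R/(-2) - 3/(-4) = R*(-½) - 3*(-¼) = -R/2 + ¾ = ¾ - R/2)
(l(X(-3)) - 5*h)*98 = ((¾ - ½*(-8)) - 5*(-10))*98 = ((¾ + 4) + 50)*98 = (19/4 + 50)*98 = (219/4)*98 = 10731/2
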